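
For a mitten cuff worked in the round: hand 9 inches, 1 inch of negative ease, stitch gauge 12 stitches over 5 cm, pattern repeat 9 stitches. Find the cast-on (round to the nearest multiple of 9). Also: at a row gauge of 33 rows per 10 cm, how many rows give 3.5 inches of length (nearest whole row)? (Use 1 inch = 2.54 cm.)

Finished = 9 − 1 = 8 inches.
8 inches × 2.54 = 20.32 cm.
12/5 = 2.4 sts per cm; 20.32 × 2.4 = 48.77 sts.
Nearest multiple of 9 → 45.
3.5 inches = 8.89 cm; × 3.3 = 29.34 → 29 rows.

Cast on 45 stitches; work 29 rows.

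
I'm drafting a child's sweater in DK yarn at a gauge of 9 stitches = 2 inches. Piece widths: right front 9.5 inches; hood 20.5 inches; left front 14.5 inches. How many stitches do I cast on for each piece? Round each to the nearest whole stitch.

right front 43; hood 92; left front 65.

Rate = 9/2 = 4.5 sts per in.
right front: 9.5 × 4.5 = 42.75 → 43.
hood: 20.5 × 4.5 = 92.25 → 92.
left front: 14.5 × 4.5 = 65.25 → 65.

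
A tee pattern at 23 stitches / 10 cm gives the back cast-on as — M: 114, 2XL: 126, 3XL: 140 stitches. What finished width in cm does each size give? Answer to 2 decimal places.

M 49.57 cm; 2XL 54.78 cm; 3XL 60.87 cm.

23/10 = 2.3 sts per cm.
M: 114 / 2.3 = 49.565 → 49.57 cm.
2XL: 126 / 2.3 = 54.783 → 54.78 cm.
3XL: 140 / 2.3 = 60.870 → 60.87 cm.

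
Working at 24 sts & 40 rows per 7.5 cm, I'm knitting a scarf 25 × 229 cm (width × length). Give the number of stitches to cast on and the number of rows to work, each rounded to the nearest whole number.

Stitch gauge = 24/7.5 = 3.2 sts/cm; 25 × 3.2 = 80.00 → 80 sts.
Row gauge = 40/7.5 = 5.333 rows/cm; 229 × 5.333 = 1221.33 → 1221 rows.

Cast on 80 stitches and work 1221 rows.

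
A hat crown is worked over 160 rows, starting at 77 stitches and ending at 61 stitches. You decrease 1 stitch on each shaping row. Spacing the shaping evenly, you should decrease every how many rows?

Stitches to remove: |61 − 77| = 16.
Shaping rows needed: 16 / 1 = 16.
160 rows / 16 = every 10 rows.

Decrease every 10th row.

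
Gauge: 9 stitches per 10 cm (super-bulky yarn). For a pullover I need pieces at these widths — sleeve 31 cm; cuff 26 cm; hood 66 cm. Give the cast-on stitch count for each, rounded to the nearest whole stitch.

sleeve 28; cuff 23; hood 59.

Rate = 9/10 = 0.9 sts per cm.
sleeve: 31 × 0.9 = 27.90 → 28.
cuff: 26 × 0.9 = 23.40 → 23.
hood: 66 × 0.9 = 59.40 → 59.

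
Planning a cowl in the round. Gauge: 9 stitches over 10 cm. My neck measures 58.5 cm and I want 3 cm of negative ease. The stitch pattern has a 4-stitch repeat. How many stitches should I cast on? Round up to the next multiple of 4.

52 stitches.

Finished = 58.5 − 3 = 55.5 cm.
9 / 10 = 0.9 sts/cm.
55.5 × 0.9 = 49.95 sts.
Next multiple of 4: 52.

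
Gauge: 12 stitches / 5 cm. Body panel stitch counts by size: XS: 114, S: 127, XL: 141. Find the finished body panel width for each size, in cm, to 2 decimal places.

12/5 = 2.4 sts per cm.
XS: 114 / 2.4 = 47.500 → 47.50 cm.
S: 127 / 2.4 = 52.917 → 52.92 cm.
XL: 141 / 2.4 = 58.750 → 58.75 cm.

XS 47.50 cm; S 52.92 cm; XL 58.75 cm.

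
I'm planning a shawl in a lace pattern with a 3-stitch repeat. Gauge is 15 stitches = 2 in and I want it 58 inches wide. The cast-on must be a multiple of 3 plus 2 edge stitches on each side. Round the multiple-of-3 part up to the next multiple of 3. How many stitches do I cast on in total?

436 stitches.

15 / 2 = 7.5 sts per inch.
58 × 7.5 = 435.00 sts.
Less 4 edge sts → 431.00 for the repeat.
Next multiple of 3: 432.
Add back 4 edge sts → 436.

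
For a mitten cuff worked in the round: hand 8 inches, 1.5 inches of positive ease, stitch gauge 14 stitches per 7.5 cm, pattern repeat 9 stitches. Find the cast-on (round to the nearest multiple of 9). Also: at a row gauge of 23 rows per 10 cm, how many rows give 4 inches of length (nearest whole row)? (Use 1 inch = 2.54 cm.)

Finished = 8 + 1.5 = 9.5 inches.
9.5 inches × 2.54 = 24.13 cm.
14/7.5 = 1.867 sts per cm; 24.13 × 1.867 = 45.04 sts.
Nearest multiple of 9 → 45.
4 inches = 10.16 cm; × 2.3 = 23.37 → 23 rows.

Cast on 45 stitches; work 23 rows.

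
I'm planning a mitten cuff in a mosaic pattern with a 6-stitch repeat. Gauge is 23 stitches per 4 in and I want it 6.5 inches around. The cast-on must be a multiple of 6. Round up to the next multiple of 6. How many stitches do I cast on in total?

CO 42 sts.

23 / 4 = 5.75 sts per inch.
6.5 × 5.75 = 37.38 sts.
Next multiple of 6: 42.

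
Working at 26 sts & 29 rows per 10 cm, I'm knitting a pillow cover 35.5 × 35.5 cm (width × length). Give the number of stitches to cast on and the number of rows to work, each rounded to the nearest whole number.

Cast on 92 stitches and work 103 rows.

Stitch gauge = 26/10 = 2.6 sts/cm; 35.5 × 2.6 = 92.30 → 92 sts.
Row gauge = 29/10 = 2.9 rows/cm; 35.5 × 2.9 = 102.95 → 103 rows.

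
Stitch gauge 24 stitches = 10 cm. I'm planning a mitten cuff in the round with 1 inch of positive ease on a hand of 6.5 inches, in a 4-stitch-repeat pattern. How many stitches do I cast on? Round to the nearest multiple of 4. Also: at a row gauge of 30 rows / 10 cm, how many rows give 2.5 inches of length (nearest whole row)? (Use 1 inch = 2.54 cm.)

Finished = 6.5 + 1 = 7.5 inches.
7.5 inches × 2.54 = 19.05 cm.
24/10 = 2.4 sts per cm; 19.05 × 2.4 = 45.72 sts.
Nearest multiple of 4 → 44.
2.5 inches = 6.35 cm; × 3 = 19.05 → 19 rows.

Cast on 44 stitches; work 19 rows.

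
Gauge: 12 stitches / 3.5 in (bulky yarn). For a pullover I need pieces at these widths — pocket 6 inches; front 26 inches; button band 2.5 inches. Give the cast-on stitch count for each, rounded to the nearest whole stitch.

pocket 21; front 89; button band 9.

Rate = 12/3.5 = 3.429 sts per in.
pocket: 6 × 3.429 = 20.57 → 21.
front: 26 × 3.429 = 89.14 → 89.
button band: 2.5 × 3.429 = 8.57 → 9.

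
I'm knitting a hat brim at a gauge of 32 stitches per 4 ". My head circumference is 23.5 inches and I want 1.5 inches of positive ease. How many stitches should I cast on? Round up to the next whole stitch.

Cast on 200 stitches.

Finished = 23.5 + 1.5 = 25 in.
32 / 4 = 8 sts per inch.
25.00 × 8 = 200.00 sts.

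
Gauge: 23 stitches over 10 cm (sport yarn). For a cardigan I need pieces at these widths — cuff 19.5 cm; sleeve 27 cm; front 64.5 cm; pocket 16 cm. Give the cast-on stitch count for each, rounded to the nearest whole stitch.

cuff 45; sleeve 62; front 148; pocket 37.

Rate = 23/10 = 2.3 sts per cm.
cuff: 19.5 × 2.3 = 44.85 → 45.
sleeve: 27 × 2.3 = 62.10 → 62.
front: 64.5 × 2.3 = 148.35 → 148.
pocket: 16 × 2.3 = 36.80 → 37.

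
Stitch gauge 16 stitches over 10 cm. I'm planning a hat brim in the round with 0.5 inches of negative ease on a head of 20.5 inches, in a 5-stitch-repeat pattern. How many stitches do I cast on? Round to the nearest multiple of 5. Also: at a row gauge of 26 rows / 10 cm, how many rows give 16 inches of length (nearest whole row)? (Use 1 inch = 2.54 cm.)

Finished = 20.5 − 0.5 = 20 inches.
20 inches × 2.54 = 50.80 cm.
16/10 = 1.6 sts per cm; 50.80 × 1.6 = 81.28 sts.
Nearest multiple of 5 → 80.
16 inches = 40.64 cm; × 2.6 = 105.66 → 106 rows.

Cast on 80 stitches; work 106 rows.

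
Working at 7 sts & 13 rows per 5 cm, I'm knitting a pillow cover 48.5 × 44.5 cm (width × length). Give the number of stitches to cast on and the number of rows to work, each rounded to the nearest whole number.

Stitch gauge = 7/5 = 1.4 sts/cm; 48.5 × 1.4 = 67.90 → 68 sts.
Row gauge = 13/5 = 2.6 rows/cm; 44.5 × 2.6 = 115.70 → 116 rows.

Cast on 68 stitches and work 116 rows.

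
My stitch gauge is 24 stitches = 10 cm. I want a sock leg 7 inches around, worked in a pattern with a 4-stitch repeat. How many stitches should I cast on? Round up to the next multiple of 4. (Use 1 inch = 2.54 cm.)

7 in = 7 × 2.54 = 17.78 cm.
24 / 10 = 2.4 sts/cm.
17.78 × 2.4 = 42.67 sts.
→ 44.

CO 44 sts.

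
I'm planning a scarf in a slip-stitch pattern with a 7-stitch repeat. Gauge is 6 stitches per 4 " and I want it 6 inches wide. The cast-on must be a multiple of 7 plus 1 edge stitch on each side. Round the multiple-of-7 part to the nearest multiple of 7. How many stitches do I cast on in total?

CO 9 sts.

6 / 4 = 1.5 sts per inch.
6 × 1.5 = 9.00 sts.
Less 2 edge sts → 7.00 for the repeat.
Nearest multiple of 7: 7.
Add back 2 edge sts → 9.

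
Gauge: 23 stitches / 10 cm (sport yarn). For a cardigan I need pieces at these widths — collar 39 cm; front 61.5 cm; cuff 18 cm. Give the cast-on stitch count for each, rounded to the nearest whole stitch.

collar 90; front 141; cuff 41.

Rate = 23/10 = 2.3 sts per cm.
collar: 39 × 2.3 = 89.70 → 90.
front: 61.5 × 2.3 = 141.45 → 141.
cuff: 18 × 2.3 = 41.40 → 41.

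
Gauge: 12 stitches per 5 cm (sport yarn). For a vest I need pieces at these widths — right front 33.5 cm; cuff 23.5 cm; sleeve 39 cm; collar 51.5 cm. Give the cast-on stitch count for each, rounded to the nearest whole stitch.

right front 80; cuff 56; sleeve 94; collar 124.

Rate = 12/5 = 2.4 sts per cm.
right front: 33.5 × 2.4 = 80.40 → 80.
cuff: 23.5 × 2.4 = 56.40 → 56.
sleeve: 39 × 2.4 = 93.60 → 94.
collar: 51.5 × 2.4 = 123.60 → 124.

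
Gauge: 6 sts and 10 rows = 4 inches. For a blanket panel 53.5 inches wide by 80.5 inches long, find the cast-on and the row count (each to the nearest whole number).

Cast on 80 stitches and work 201 rows.

Stitch gauge = 6/4 = 1.5 sts/in; 53.5 × 1.5 = 80.25 → 80 sts.
Row gauge = 10/4 = 2.5 rows/in; 80.5 × 2.5 = 201.25 → 201 rows.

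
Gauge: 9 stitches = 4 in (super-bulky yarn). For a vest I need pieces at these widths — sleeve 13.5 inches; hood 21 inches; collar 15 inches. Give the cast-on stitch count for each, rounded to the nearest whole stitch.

sleeve 30; hood 47; collar 34.

Rate = 9/4 = 2.25 sts per in.
sleeve: 13.5 × 2.25 = 30.38 → 30.
hood: 21 × 2.25 = 47.25 → 47.
collar: 15 × 2.25 = 33.75 → 34.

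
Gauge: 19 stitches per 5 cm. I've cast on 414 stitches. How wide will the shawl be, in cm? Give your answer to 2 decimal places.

108.95 cm.

19 stitches / 5 cm = 3.8 stitches per cm.
414 / 3.8 = 108.947 cm.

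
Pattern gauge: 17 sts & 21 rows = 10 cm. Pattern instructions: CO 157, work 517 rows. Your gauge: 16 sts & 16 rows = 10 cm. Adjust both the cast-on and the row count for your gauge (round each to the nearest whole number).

Cast on 148 stitches; work 394 rows.

Stitches: 157 × 16/17 = 147.76 → 148.
Rows: 517 × 16/21 = 393.90 → 394.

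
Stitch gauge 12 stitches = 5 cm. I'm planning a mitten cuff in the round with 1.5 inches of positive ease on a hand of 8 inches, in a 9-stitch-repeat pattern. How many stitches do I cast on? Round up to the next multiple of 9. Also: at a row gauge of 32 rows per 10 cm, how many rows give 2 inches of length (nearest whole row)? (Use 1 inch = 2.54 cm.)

Cast on 63 stitches; work 16 rows.

Finished = 8 + 1.5 = 9.5 inches.
9.5 inches × 2.54 = 24.13 cm.
12/5 = 2.4 sts per cm; 24.13 × 2.4 = 57.91 sts.
Next multiple of 9 → 63.
2 inches = 5.08 cm; × 3.2 = 16.26 → 16 rows.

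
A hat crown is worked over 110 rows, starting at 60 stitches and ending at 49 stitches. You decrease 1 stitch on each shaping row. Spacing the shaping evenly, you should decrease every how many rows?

Decrease every 10th row.

Stitches to remove: |49 − 60| = 11.
Shaping rows needed: 11 / 1 = 11.
110 rows / 11 = every 10 rows.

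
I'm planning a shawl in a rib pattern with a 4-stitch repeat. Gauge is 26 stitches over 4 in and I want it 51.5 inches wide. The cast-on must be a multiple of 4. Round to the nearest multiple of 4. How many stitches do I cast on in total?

26 / 4 = 6.5 sts per inch.
51.5 × 6.5 = 334.75 sts.
Nearest multiple of 4: 336.

Cast on 336 stitches.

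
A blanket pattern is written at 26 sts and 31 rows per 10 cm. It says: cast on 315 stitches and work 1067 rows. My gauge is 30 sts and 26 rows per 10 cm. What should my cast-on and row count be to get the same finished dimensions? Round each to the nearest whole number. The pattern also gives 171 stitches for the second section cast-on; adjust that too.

Cast on 363 stitches; work 895 rows; second section cast-on 197 stitches.

Stitches: 315 × 30/26 = 363.46 → 363.
Rows: 1067 × 26/31 = 894.90 → 895.
second section cast-on: 171 × 30/26 = 197.31 → 197.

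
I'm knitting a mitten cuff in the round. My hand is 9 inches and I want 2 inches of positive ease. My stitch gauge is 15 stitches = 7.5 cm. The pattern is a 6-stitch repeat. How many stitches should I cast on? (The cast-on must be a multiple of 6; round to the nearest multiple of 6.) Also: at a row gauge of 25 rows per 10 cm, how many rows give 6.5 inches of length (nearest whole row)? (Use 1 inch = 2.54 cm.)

Finished = 9 + 2 = 11 inches.
11 inches × 2.54 = 27.94 cm.
15/7.5 = 2 sts per cm; 27.94 × 2 = 55.88 sts.
Nearest multiple of 6 → 54.
6.5 inches = 16.51 cm; × 2.5 = 41.27 → 41 rows.

Cast on 54 stitches; work 41 rows.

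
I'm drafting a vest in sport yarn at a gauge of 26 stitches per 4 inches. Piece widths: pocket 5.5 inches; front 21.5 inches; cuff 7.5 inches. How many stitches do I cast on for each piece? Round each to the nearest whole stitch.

Rate = 26/4 = 6.5 sts per in.
pocket: 5.5 × 6.5 = 35.75 → 36.
front: 21.5 × 6.5 = 139.75 → 140.
cuff: 7.5 × 6.5 = 48.75 → 49.

pocket 36; front 140; cuff 49.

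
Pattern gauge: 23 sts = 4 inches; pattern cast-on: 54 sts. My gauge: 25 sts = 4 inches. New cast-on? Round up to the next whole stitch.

CO 59 sts.

Scale factor = 25 / 23 = 1.087.
54 × 25 / 23 = 58.70 sts.
→ 59 sts.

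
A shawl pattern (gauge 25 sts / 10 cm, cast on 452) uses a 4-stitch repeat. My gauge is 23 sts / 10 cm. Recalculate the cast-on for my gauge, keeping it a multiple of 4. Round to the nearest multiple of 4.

416 stitches.

452 × 23 / 25 = 415.84.
Nearest multiple of 4: 416.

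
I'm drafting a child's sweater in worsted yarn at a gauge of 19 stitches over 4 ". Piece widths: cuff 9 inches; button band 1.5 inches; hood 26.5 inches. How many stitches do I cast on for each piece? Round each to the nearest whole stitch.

cuff 43; button band 7; hood 126.

Rate = 19/4 = 4.75 sts per in.
cuff: 9 × 4.75 = 42.75 → 43.
button band: 1.5 × 4.75 = 7.12 → 7.
hood: 26.5 × 4.75 = 125.88 → 126.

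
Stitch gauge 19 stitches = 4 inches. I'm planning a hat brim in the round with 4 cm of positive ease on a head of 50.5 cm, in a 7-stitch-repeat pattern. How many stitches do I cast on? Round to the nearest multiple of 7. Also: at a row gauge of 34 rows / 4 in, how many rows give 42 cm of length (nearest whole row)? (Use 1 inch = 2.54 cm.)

Finished = 50.5 + 4 = 54.5 cm.
54.5 cm × 1/2.54 = 21.46 inches.
19/4 = 4.75 sts per in; 21.46 × 4.75 = 101.92 sts.
Nearest multiple of 7 → 105.
42 cm = 16.54 inches; × 8.5 = 140.55 → 141 rows.

Cast on 105 stitches; work 141 rows.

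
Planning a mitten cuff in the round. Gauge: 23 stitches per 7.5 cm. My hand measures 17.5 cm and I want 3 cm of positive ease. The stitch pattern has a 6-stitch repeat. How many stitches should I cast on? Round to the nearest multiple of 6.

Finished = 17.5 + 3 = 20.5 cm.
23 / 7.5 = 3.067 sts/cm.
20.5 × 3.067 = 62.87 sts.
Nearest multiple of 6: 60.

CO 60 sts.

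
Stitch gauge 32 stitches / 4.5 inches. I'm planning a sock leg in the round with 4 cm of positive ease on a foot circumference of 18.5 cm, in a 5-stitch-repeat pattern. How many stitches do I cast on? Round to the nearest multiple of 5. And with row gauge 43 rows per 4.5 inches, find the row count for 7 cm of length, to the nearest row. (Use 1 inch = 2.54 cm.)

Finished = 18.5 + 4 = 22.5 cm.
22.5 cm × 1/2.54 = 8.86 inches.
32/4.5 = 7.111 sts per in; 8.86 × 7.111 = 62.99 sts.
Nearest multiple of 5 → 65.
7 cm = 2.76 inches; × 9.556 = 26.33 → 26 rows.

Cast on 65 stitches; work 26 rows.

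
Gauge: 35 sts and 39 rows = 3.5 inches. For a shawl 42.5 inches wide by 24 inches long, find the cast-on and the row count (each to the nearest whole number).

Stitch gauge = 35/3.5 = 10 sts/in; 42.5 × 10 = 425.00 → 425 sts.
Row gauge = 39/3.5 = 11.143 rows/in; 24 × 11.143 = 267.43 → 267 rows.

Cast on 425 stitches and work 267 rows.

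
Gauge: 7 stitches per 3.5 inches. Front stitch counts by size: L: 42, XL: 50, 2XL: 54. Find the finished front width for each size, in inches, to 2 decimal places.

L 21.00 inches; XL 25.00 inches; 2XL 27.00 inches.

7/3.5 = 2 sts per in.
L: 42 / 2 = 21.000 → 21.00 in.
XL: 50 / 2 = 25.000 → 25.00 in.
2XL: 54 / 2 = 27.000 → 27.00 in.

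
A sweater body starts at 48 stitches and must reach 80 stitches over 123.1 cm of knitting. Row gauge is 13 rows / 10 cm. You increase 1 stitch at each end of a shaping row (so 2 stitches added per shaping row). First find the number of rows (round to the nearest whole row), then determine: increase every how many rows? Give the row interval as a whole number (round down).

Rows = 123.1 × 1.3 = 160.0 → 160 rows.
Stitches to add: 32 → 16 shaping rows (at 2 st each).
160 / 16 = 10.00 → every 10 rows.

Increase every 10th row.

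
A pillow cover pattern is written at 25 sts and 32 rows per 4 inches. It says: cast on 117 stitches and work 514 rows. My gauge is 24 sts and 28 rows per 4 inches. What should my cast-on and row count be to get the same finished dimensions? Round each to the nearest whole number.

Cast on 112 stitches; work 450 rows.

Stitches: 117 × 24/25 = 112.32 → 112.
Rows: 514 × 28/32 = 449.75 → 450.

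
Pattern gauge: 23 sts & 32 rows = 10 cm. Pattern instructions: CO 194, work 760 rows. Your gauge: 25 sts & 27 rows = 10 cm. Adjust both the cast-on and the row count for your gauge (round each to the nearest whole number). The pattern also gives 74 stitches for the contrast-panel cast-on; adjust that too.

Stitches: 194 × 25/23 = 210.87 → 211.
Rows: 760 × 27/32 = 641.25 → 641.
contrast-panel cast-on: 74 × 25/23 = 80.43 → 80.

Cast on 211 stitches; work 641 rows; contrast-panel cast-on 80 stitches.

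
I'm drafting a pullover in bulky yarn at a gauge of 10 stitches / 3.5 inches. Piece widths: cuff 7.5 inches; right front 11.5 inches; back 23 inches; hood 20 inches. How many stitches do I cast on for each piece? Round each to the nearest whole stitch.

Rate = 10/3.5 = 2.857 sts per in.
cuff: 7.5 × 2.857 = 21.43 → 21.
right front: 11.5 × 2.857 = 32.86 → 33.
back: 23 × 2.857 = 65.71 → 66.
hood: 20 × 2.857 = 57.14 → 57.

cuff 21; right front 33; back 66; hood 57.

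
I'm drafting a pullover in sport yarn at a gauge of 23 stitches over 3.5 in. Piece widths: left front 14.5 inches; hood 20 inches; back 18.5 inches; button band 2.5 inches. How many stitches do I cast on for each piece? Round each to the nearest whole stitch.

Rate = 23/3.5 = 6.571 sts per in.
left front: 14.5 × 6.571 = 95.29 → 95.
hood: 20 × 6.571 = 131.43 → 131.
back: 18.5 × 6.571 = 121.57 → 122.
button band: 2.5 × 6.571 = 16.43 → 16.

left front 95; hood 131; back 122; button band 16.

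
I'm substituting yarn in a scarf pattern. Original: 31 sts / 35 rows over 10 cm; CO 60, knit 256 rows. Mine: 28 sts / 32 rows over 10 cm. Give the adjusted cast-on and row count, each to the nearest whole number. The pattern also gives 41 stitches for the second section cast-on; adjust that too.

Stitches: 60 × 28/31 = 54.19 → 54.
Rows: 256 × 32/35 = 234.06 → 234.
second section cast-on: 41 × 28/31 = 37.03 → 37.

Cast on 54 stitches; work 234 rows; second section cast-on 37 stitches.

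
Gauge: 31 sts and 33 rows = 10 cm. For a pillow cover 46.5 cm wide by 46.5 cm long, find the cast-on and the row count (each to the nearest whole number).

Cast on 144 stitches and work 153 rows.

Stitch gauge = 31/10 = 3.1 sts/cm; 46.5 × 3.1 = 144.15 → 144 sts.
Row gauge = 33/10 = 3.3 rows/cm; 46.5 × 3.3 = 153.45 → 153 rows.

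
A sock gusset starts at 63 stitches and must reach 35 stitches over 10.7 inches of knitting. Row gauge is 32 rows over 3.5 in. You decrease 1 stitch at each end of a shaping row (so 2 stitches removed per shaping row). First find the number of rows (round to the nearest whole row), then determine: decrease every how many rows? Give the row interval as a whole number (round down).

Rows = 10.7 × 9.143 = 97.8 → 98 rows.
Stitches to remove: 28 → 14 shaping rows (at 2 st each).
98 / 14 = 7.00 → every 7 rows.

Decrease every 7th row.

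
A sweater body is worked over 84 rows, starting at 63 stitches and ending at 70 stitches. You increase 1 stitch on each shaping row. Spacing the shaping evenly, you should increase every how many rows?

Stitches to add: |70 − 63| = 7.
Shaping rows needed: 7 / 1 = 7.
84 rows / 7 = every 12 rows.

Increase every 12th row.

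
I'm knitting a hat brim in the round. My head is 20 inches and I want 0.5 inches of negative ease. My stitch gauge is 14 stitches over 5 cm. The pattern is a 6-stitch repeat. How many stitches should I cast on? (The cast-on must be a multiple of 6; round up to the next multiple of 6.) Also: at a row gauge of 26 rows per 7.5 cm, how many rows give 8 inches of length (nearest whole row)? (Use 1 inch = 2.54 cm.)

Finished = 20 − 0.5 = 19.5 inches.
19.5 inches × 2.54 = 49.53 cm.
14/5 = 2.8 sts per cm; 49.53 × 2.8 = 138.68 sts.
Next multiple of 6 → 144.
8 inches = 20.32 cm; × 3.467 = 70.44 → 70 rows.

Cast on 144 stitches; work 70 rows.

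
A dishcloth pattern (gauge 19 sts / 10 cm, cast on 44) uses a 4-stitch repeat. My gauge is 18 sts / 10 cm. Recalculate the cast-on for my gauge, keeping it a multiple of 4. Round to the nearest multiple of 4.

44 × 18 / 19 = 41.68.
Nearest multiple of 4: 40.

CO 40 sts.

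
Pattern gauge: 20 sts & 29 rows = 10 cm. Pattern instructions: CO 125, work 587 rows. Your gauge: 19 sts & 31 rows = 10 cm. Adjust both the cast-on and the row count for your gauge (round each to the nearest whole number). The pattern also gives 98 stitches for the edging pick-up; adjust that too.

Stitches: 125 × 19/20 = 118.75 → 119.
Rows: 587 × 31/29 = 627.48 → 627.
edging pick-up: 98 × 19/20 = 93.10 → 93.

Cast on 119 stitches; work 627 rows; edging pick-up 93 stitches.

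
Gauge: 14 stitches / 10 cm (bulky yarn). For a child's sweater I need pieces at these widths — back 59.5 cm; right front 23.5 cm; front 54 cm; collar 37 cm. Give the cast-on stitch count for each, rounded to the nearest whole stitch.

back 83; right front 33; front 76; collar 52.

Rate = 14/10 = 1.4 sts per cm.
back: 59.5 × 1.4 = 83.30 → 83.
right front: 23.5 × 1.4 = 32.90 → 33.
front: 54 × 1.4 = 75.60 → 76.
collar: 37 × 1.4 = 51.80 → 52.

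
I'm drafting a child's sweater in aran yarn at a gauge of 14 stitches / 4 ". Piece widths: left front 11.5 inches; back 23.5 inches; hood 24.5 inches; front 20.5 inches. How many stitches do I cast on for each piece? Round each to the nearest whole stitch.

Rate = 14/4 = 3.5 sts per in.
left front: 11.5 × 3.5 = 40.25 → 40.
back: 23.5 × 3.5 = 82.25 → 82.
hood: 24.5 × 3.5 = 85.75 → 86.
front: 20.5 × 3.5 = 71.75 → 72.

left front 40; back 82; hood 86; front 72.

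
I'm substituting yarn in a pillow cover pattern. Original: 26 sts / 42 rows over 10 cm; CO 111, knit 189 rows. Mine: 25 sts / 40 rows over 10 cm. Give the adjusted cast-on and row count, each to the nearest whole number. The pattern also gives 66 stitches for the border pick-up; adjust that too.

Cast on 107 stitches; work 180 rows; border pick-up 63 stitches.

Stitches: 111 × 25/26 = 106.73 → 107.
Rows: 189 × 40/42 = 180.00 → 180.
border pick-up: 66 × 25/26 = 63.46 → 63.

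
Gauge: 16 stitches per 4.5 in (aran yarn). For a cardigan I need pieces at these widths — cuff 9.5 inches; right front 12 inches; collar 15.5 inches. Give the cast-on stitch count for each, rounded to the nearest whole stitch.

Rate = 16/4.5 = 3.556 sts per in.
cuff: 9.5 × 3.556 = 33.78 → 34.
right front: 12 × 3.556 = 42.67 → 43.
collar: 15.5 × 3.556 = 55.11 → 55.

cuff 34; right front 43; collar 55.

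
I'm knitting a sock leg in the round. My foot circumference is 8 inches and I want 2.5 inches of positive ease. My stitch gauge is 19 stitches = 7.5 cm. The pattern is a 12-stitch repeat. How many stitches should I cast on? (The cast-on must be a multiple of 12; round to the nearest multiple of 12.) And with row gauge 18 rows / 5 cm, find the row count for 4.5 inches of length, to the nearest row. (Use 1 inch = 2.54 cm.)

Cast on 72 stitches; work 41 rows.

Finished = 8 + 2.5 = 10.5 inches.
10.5 inches × 2.54 = 26.67 cm.
19/7.5 = 2.533 sts per cm; 26.67 × 2.533 = 67.56 sts.
Nearest multiple of 12 → 72.
4.5 inches = 11.43 cm; × 3.6 = 41.15 → 41 rows.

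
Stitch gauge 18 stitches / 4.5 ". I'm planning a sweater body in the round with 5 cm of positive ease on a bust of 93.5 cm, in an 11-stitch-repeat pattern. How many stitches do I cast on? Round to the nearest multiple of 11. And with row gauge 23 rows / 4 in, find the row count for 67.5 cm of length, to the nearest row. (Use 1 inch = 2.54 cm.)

Cast on 154 stitches; work 153 rows.

Finished = 93.5 + 5 = 98.5 cm.
98.5 cm × 1/2.54 = 38.78 inches.
18/4.5 = 4 sts per in; 38.78 × 4 = 155.12 sts.
Nearest multiple of 11 → 154.
67.5 cm = 26.57 inches; × 5.75 = 152.81 → 153 rows.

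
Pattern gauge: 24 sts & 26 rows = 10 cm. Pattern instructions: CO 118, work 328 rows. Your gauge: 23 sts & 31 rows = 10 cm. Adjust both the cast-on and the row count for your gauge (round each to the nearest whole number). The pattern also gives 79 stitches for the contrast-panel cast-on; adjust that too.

Cast on 113 stitches; work 391 rows; contrast-panel cast-on 76 stitches.

Stitches: 118 × 23/24 = 113.08 → 113.
Rows: 328 × 31/26 = 391.08 → 391.
contrast-panel cast-on: 79 × 23/24 = 75.71 → 76.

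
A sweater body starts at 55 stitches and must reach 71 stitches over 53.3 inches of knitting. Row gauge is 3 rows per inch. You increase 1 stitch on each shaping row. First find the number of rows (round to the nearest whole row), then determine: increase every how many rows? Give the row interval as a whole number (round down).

Increase every 10th row.

Rows = 53.3 × 3 = 159.9 → 160 rows.
Stitches to add: 16 → 16 shaping rows (at 1 st each).
160 / 16 = 10.00 → every 10 rows.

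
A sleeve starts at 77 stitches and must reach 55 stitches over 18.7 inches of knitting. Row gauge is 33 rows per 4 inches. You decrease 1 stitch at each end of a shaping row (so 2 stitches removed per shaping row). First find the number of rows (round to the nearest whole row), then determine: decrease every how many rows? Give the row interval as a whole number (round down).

Rows = 18.7 × 8.25 = 154.3 → 154 rows.
Stitches to remove: 22 → 11 shaping rows (at 2 st each).
154 / 11 = 14.00 → every 14 rows.

Decrease every 14th row.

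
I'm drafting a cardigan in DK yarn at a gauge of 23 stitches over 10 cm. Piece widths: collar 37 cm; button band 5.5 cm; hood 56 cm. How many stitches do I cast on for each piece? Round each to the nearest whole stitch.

Rate = 23/10 = 2.3 sts per cm.
collar: 37 × 2.3 = 85.10 → 85.
button band: 5.5 × 2.3 = 12.65 → 13.
hood: 56 × 2.3 = 128.80 → 129.

collar 85; button band 13; hood 129.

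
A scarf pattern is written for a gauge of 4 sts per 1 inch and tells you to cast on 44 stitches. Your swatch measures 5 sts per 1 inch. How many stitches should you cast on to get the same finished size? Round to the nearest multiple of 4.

CO 56 sts.

Scale factor = 5 / 4 = 1.250.
44 × 5 / 4 = 55.00 sts.
→ 56 sts.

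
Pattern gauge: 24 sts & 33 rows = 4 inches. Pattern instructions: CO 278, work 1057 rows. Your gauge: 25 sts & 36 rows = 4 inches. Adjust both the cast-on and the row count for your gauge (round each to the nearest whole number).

Cast on 290 stitches; work 1153 rows.

Stitches: 278 × 25/24 = 289.58 → 290.
Rows: 1057 × 36/33 = 1153.09 → 1153.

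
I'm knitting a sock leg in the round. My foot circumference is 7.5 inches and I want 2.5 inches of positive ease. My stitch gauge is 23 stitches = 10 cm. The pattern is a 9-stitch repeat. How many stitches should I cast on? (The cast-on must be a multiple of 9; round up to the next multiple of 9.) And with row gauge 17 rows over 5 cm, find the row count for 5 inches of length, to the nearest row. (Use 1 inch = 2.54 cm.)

Finished = 7.5 + 2.5 = 10 inches.
10 inches × 2.54 = 25.40 cm.
23/10 = 2.3 sts per cm; 25.40 × 2.3 = 58.42 sts.
Next multiple of 9 → 63.
5 inches = 12.70 cm; × 3.4 = 43.18 → 43 rows.

Cast on 63 stitches; work 43 rows.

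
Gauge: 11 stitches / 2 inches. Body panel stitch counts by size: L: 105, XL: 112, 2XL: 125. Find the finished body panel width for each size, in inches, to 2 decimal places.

11/2 = 5.5 sts per in.
L: 105 / 5.5 = 19.091 → 19.09 in.
XL: 112 / 5.5 = 20.364 → 20.36 in.
2XL: 125 / 5.5 = 22.727 → 22.73 in.

L 19.09 inches; XL 20.36 inches; 2XL 22.73 inches.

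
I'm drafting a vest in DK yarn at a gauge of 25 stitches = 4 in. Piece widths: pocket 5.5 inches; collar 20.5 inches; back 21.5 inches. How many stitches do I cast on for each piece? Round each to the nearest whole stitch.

pocket 34; collar 128; back 134.

Rate = 25/4 = 6.25 sts per in.
pocket: 5.5 × 6.25 = 34.38 → 34.
collar: 20.5 × 6.25 = 128.12 → 128.
back: 21.5 × 6.25 = 134.38 → 134.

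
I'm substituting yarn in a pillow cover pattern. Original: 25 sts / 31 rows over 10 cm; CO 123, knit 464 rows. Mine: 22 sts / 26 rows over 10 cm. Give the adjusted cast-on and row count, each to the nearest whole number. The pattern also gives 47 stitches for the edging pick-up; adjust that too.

Cast on 108 stitches; work 389 rows; edging pick-up 41 stitches.

Stitches: 123 × 22/25 = 108.24 → 108.
Rows: 464 × 26/31 = 389.16 → 389.
edging pick-up: 47 × 22/25 = 41.36 → 41.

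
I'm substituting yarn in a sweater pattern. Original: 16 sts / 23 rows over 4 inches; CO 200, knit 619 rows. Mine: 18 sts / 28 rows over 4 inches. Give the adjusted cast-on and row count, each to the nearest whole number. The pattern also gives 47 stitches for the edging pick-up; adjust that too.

Cast on 225 stitches; work 754 rows; edging pick-up 53 stitches.

Stitches: 200 × 18/16 = 225.00 → 225.
Rows: 619 × 28/23 = 753.57 → 754.
edging pick-up: 47 × 18/16 = 52.88 → 53.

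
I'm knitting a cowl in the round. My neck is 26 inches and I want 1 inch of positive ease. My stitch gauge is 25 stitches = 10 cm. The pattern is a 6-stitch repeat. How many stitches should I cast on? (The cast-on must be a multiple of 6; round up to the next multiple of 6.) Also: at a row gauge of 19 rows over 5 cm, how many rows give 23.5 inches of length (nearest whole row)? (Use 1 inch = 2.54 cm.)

Cast on 174 stitches; work 227 rows.

Finished = 26 + 1 = 27 inches.
27 inches × 2.54 = 68.58 cm.
25/10 = 2.5 sts per cm; 68.58 × 2.5 = 171.45 sts.
Next multiple of 6 → 174.
23.5 inches = 59.69 cm; × 3.8 = 226.82 → 227 rows.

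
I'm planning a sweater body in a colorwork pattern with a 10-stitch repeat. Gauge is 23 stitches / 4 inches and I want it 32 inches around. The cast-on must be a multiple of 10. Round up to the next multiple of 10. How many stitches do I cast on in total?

23 / 4 = 5.75 sts per inch.
32 × 5.75 = 184.00 sts.
Next multiple of 10: 190.

Cast on 190 stitches.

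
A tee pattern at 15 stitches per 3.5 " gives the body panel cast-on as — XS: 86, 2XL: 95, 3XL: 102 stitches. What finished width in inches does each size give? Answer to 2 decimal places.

15/3.5 = 4.286 sts per in.
XS: 86 / 4.286 = 20.067 → 20.07 in.
2XL: 95 / 4.286 = 22.167 → 22.17 in.
3XL: 102 / 4.286 = 23.800 → 23.80 in.

XS 20.07 inches; 2XL 22.17 inches; 3XL 23.80 inches.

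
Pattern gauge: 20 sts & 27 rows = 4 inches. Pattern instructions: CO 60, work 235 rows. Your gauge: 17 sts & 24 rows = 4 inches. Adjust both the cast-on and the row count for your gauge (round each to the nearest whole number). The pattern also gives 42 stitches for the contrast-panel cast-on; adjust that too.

Cast on 51 stitches; work 209 rows; contrast-panel cast-on 36 stitches.

Stitches: 60 × 17/20 = 51.00 → 51.
Rows: 235 × 24/27 = 208.89 → 209.
contrast-panel cast-on: 42 × 17/20 = 35.70 → 36.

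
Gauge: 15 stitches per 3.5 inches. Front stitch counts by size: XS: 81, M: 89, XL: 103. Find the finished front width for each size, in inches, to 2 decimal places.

15/3.5 = 4.286 sts per in.
XS: 81 / 4.286 = 18.900 → 18.90 in.
M: 89 / 4.286 = 20.767 → 20.77 in.
XL: 103 / 4.286 = 24.033 → 24.03 in.

XS 18.90 inches; M 20.77 inches; XL 24.03 inches.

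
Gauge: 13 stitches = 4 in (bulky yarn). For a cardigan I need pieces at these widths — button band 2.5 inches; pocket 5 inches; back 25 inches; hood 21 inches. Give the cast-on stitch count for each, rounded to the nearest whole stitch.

button band 8; pocket 16; back 81; hood 68.

Rate = 13/4 = 3.25 sts per in.
button band: 2.5 × 3.25 = 8.12 → 8.
pocket: 5 × 3.25 = 16.25 → 16.
back: 25 × 3.25 = 81.25 → 81.
hood: 21 × 3.25 = 68.25 → 68.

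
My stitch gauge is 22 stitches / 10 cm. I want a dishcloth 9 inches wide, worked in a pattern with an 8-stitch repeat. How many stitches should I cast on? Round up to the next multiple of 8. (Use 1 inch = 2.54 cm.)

56 stitches.

9 in = 9 × 2.54 = 22.86 cm.
22 / 10 = 2.2 sts/cm.
22.86 × 2.2 = 50.29 sts.
→ 56.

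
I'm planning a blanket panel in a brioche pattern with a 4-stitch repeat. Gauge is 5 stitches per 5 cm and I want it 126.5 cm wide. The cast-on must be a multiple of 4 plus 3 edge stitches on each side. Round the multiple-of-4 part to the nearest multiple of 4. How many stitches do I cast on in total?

5 / 5 = 1 sts per cm.
126.5 × 1 = 126.50 sts.
Less 6 edge sts → 120.50 for the repeat.
Nearest multiple of 4: 120.
Add back 6 edge sts → 126.

Cast on 126 stitches.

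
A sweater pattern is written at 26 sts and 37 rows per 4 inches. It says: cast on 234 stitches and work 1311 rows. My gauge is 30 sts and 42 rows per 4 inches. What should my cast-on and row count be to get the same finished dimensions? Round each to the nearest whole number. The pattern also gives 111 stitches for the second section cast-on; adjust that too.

Stitches: 234 × 30/26 = 270.00 → 270.
Rows: 1311 × 42/37 = 1488.16 → 1488.
second section cast-on: 111 × 30/26 = 128.08 → 128.

Cast on 270 stitches; work 1488 rows; second section cast-on 128 stitches.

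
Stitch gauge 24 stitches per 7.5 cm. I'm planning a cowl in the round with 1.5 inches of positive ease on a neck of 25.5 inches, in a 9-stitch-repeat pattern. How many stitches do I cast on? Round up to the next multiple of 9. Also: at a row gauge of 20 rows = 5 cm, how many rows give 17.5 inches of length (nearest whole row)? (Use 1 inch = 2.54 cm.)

Cast on 225 stitches; work 178 rows.

Finished = 25.5 + 1.5 = 27 inches.
27 inches × 2.54 = 68.58 cm.
24/7.5 = 3.2 sts per cm; 68.58 × 3.2 = 219.46 sts.
Next multiple of 9 → 225.
17.5 inches = 44.45 cm; × 4 = 177.80 → 178 rows.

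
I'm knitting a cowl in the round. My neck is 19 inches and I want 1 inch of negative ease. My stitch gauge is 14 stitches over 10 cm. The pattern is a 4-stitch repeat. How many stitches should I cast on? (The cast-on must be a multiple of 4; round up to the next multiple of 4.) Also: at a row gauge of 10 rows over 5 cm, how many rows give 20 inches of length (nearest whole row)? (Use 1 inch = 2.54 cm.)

Finished = 19 − 1 = 18 inches.
18 inches × 2.54 = 45.72 cm.
14/10 = 1.4 sts per cm; 45.72 × 1.4 = 64.01 sts.
Next multiple of 4 → 68.
20 inches = 50.80 cm; × 2 = 101.60 → 102 rows.

Cast on 68 stitches; work 102 rows.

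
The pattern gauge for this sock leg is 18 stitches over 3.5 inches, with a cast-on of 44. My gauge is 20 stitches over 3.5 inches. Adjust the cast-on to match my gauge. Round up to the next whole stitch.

Scale factor = 20 / 18 = 1.111.
44 × 20 / 18 = 48.89 sts.
→ 49 sts.

Cast on 49 stitches.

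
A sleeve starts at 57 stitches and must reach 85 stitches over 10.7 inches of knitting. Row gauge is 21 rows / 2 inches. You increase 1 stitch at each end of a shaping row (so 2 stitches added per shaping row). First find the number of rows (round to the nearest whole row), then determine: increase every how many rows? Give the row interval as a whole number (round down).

Rows = 10.7 × 10.5 = 112.3 → 112 rows.
Stitches to add: 28 → 14 shaping rows (at 2 st each).
112 / 14 = 8.00 → every 8 rows.

Increase every 8th row.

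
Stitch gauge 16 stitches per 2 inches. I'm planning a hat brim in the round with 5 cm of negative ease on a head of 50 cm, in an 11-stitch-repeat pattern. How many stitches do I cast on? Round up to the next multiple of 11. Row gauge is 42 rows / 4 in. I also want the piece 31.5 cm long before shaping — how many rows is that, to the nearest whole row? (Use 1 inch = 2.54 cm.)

Finished = 50 − 5 = 45 cm.
45 cm × 1/2.54 = 17.72 inches.
16/2 = 8 sts per in; 17.72 × 8 = 141.73 sts.
Next multiple of 11 → 143.
31.5 cm = 12.40 inches; × 10.5 = 130.22 → 130 rows.

Cast on 143 stitches; work 130 rows.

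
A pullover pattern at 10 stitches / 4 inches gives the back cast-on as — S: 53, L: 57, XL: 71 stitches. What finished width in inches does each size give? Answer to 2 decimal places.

S 21.20 inches; L 22.80 inches; XL 28.40 inches.

10/4 = 2.5 sts per in.
S: 53 / 2.5 = 21.200 → 21.20 in.
L: 57 / 2.5 = 22.800 → 22.80 in.
XL: 71 / 2.5 = 28.400 → 28.40 in.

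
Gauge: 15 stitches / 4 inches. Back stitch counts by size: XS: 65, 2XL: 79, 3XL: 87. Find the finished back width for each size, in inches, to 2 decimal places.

XS 17.33 inches; 2XL 21.07 inches; 3XL 23.20 inches.

15/4 = 3.75 sts per in.
XS: 65 / 3.75 = 17.333 → 17.33 in.
2XL: 79 / 3.75 = 21.067 → 21.07 in.
3XL: 87 / 3.75 = 23.200 → 23.20 in.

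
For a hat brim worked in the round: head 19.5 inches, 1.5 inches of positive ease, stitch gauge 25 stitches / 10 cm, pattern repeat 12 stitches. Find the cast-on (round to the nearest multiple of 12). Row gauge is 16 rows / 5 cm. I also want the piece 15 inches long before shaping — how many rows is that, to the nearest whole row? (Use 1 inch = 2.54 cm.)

Cast on 132 stitches; work 122 rows.

Finished = 19.5 + 1.5 = 21 inches.
21 inches × 2.54 = 53.34 cm.
25/10 = 2.5 sts per cm; 53.34 × 2.5 = 133.35 sts.
Nearest multiple of 12 → 132.
15 inches = 38.10 cm; × 3.2 = 121.92 → 122 rows.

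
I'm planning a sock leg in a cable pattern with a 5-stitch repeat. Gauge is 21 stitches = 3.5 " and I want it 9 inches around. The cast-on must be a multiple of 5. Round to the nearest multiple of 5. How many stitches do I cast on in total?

21 / 3.5 = 6 sts per inch.
9 × 6 = 54.00 sts.
Nearest multiple of 5: 55.

Cast on 55 stitches.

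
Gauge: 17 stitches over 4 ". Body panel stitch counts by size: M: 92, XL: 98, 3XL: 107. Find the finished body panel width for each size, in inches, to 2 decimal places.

17/4 = 4.25 sts per in.
M: 92 / 4.25 = 21.647 → 21.65 in.
XL: 98 / 4.25 = 23.059 → 23.06 in.
3XL: 107 / 4.25 = 25.176 → 25.18 in.

M 21.65 inches; XL 23.06 inches; 3XL 25.18 inches.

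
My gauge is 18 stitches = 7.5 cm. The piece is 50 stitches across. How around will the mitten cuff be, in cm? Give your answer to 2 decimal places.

20.83 cm.

18 stitches / 7.5 cm = 2.4 stitches per cm.
50 / 2.4 = 20.833 cm.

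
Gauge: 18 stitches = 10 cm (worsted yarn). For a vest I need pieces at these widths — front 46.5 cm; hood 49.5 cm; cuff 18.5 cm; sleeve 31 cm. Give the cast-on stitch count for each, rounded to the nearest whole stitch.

Rate = 18/10 = 1.8 sts per cm.
front: 46.5 × 1.8 = 83.70 → 84.
hood: 49.5 × 1.8 = 89.10 → 89.
cuff: 18.5 × 1.8 = 33.30 → 33.
sleeve: 31 × 1.8 = 55.80 → 56.

front 84; hood 89; cuff 33; sleeve 56.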